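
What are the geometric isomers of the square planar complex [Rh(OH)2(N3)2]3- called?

cis and trans

A square has two trans pairs of vertices; adjacent vertices are cis.
There are 2 geometric isomers: OH cis; OH trans.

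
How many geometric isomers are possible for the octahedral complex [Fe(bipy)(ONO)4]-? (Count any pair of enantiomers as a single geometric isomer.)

1

An octahedron has six vertices in three trans pairs; every non-trans pair is cis.
Each bipy is bidentate and must span two cis positions.
Only one geometric arrangement is possible.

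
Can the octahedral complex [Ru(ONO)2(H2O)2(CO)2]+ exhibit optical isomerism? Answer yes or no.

An octahedron has six vertices in three trans pairs; every non-trans pair is cis.
Systematic placement gives 5 geometric isomers: ONO trans, H2O trans, CO trans; ONO cis, H2O cis, CO trans; ONO trans, H2O cis, CO cis; ONO cis, H2O cis, CO cis (chiral); ONO cis, H2O trans, CO cis.
One of these lacks any improper symmetry element and so occurs as an enantiomeric pair, giving 5 + 1 = 6 stereoisomers in total.

yes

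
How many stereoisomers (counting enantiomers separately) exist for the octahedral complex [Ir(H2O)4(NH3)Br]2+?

2

In an octahedral complex each vertex has one trans partner and four cis neighbours.
There are 2 geometric isomers: NH3 and Br mutually cis; NH3 and Br mutually trans.
Each arrangement has an internal mirror plane or centre of symmetry, so none is chiral.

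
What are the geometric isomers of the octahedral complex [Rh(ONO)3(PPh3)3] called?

In an octahedral complex each vertex has one trans partner and four cis neighbours.
There are 2 geometric isomers: ONO mer; ONO fac.

fac and mer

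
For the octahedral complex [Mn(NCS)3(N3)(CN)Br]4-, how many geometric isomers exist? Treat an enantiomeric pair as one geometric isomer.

An octahedron has six vertices in three trans pairs; every non-trans pair is cis.
There are 4 geometric isomers: NCS mer (3 arrangements); NCS fac (chiral).

4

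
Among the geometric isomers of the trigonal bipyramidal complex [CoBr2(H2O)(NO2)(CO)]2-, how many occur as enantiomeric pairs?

3

A trigonal bipyramid has two axial and three equatorial sites, which are chemically inequivalent.
Placing the ligands in turn and identifying arrangements related by rotation or reflection leaves 7 distinct geometric isomers.
Of these, 3 lack any improper symmetry element and so occur as enantiomeric pairs, giving 7 + 3 = 10 stereoisomers in total.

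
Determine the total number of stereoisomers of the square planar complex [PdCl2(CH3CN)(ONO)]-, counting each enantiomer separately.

A square has two trans pairs of vertices; adjacent vertices are cis.
The distinct arrangements are (2 in all): Cl cis; Cl trans.
Each arrangement has an internal mirror plane or centre of symmetry, so none is chiral.

2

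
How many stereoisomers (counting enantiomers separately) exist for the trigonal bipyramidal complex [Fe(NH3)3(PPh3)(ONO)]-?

4

In a trigonal bipyramid the two axial positions differ from the three equatorial ones.
There are 4 geometric isomers: PPh3 equatorial, ONO equatorial; PPh3 equatorial, ONO axial; PPh3 axial, ONO equatorial; PPh3 axial, ONO axial.
Each arrangement has an internal mirror plane or centre of symmetry, so none is chiral.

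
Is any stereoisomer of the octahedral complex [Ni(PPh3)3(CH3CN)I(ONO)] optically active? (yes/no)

yes

The distinct arrangements are (4 in all): PPh3 mer (3 arrangements); PPh3 fac (chiral).
One of these lacks any improper symmetry element and so occurs as an enantiomeric pair, giving 4 + 1 = 5 stereoisomers in total.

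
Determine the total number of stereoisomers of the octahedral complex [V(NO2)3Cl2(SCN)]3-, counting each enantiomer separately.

3

The six octahedral sites form three mutually perpendicular trans pairs.
There are 3 geometric isomers: NO2 mer, Cl trans; NO2 fac, Cl cis; NO2 mer, Cl cis.
Each arrangement has an internal mirror plane or centre of symmetry, so none is chiral.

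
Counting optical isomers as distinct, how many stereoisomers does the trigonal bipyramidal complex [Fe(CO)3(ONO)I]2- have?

4

In a trigonal bipyramid the two axial positions differ from the three equatorial ones.
The distinct arrangements are (4 in all): ONO equatorial, I equatorial; ONO equatorial, I axial; ONO axial, I equatorial; ONO axial, I axial.
Each arrangement has an internal mirror plane or centre of symmetry, so none is chiral.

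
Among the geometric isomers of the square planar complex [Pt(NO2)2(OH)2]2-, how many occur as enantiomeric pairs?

There are 2 geometric isomers: NO2 cis; NO2 trans.
Each arrangement has an internal mirror plane or centre of symmetry, so none is chiral.

0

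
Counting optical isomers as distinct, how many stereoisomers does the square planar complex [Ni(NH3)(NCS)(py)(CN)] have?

A square has two trans pairs of vertices; adjacent vertices are cis.
Working through the distinct placements yields 3 geometric isomers: (CN/NH3 trans, NCS/py trans); (CN/py trans, NCS/NH3 trans); (CN/NCS trans, NH3/py trans).
Each arrangement has an internal mirror plane or centre of symmetry, so none is chiral.

3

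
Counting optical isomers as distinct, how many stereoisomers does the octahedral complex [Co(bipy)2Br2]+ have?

In an octahedral complex each vertex has one trans partner and four cis neighbours.
Each bipy is bidentate and must span two cis positions.
The distinct arrangements are (2 in all): Br trans; Br cis (chiral).
One of these lacks any improper symmetry element and so occurs as an enantiomeric pair, giving 2 + 1 = 3 stereoisomers in total.

3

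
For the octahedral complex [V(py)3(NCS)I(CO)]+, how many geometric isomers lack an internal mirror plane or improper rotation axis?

1

An octahedron has six vertices in three trans pairs; every non-trans pair is cis.
Working through the distinct placements yields 4 geometric isomers: py mer (3 arrangements); py fac (chiral).
One of these lacks any improper symmetry element and so occurs as an enantiomeric pair, giving 4 + 1 = 5 stereoisomers in total.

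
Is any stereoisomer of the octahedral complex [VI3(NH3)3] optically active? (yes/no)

no

In an octahedral complex each vertex has one trans partner and four cis neighbours.
Working through the distinct placements yields 2 geometric isomers: I mer; I fac.
Each arrangement has an internal mirror plane or centre of symmetry, so none is chiral.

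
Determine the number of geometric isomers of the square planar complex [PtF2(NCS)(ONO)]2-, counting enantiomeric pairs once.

2

In a square planar complex each vertex has one trans partner and two cis neighbours.
There are 2 geometric isomers: F cis; F trans.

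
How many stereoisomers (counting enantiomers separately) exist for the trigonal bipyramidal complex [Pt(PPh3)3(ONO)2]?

In a trigonal bipyramid the two axial positions differ from the three equatorial ones.
There are 3 geometric isomers: ONO both axial; ONO one axial, one equatorial; ONO both equatorial.
Each arrangement has an internal mirror plane or centre of symmetry, so none is chiral.

3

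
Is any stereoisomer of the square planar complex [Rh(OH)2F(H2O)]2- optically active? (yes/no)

A square has two trans pairs of vertices; adjacent vertices are cis.
Working through the distinct placements yields 2 geometric isomers: OH cis; OH trans.
Each arrangement has an internal mirror plane or centre of symmetry, so none is chiral.

no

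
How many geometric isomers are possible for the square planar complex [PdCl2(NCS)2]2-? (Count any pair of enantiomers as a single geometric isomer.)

There are 2 geometric isomers: Cl cis; Cl trans.

2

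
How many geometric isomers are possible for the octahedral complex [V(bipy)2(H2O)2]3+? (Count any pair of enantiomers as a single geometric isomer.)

2

An octahedron has six vertices in three trans pairs; every non-trans pair is cis.
Each bipy is bidentate and must span two cis positions.
Systematic placement gives 2 geometric isomers: H2O trans; H2O cis (chiral).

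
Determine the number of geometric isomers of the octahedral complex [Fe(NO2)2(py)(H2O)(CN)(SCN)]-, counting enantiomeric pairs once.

9

Systematic enumeration (placing each ligand type in turn and discarding arrangements equivalent by rotation or reflection) gives 9 geometric isomers.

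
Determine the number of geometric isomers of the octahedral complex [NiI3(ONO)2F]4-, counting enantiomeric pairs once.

3

An octahedron has six vertices in three trans pairs; every non-trans pair is cis.
The distinct arrangements are (3 in all): I mer, ONO trans; I fac, ONO cis; I mer, ONO cis.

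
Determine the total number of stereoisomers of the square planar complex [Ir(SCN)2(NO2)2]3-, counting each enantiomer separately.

2

In a square planar complex each vertex has one trans partner and two cis neighbours.
There are 2 geometric isomers: SCN cis; SCN trans.
Each arrangement has an internal mirror plane or centre of symmetry, so none is chiral.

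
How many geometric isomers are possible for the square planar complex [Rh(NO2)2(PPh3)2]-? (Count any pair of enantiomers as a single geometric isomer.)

In a square planar complex each vertex has one trans partner and two cis neighbours.
Working through the distinct placements yields 2 geometric isomers: NO2 cis; NO2 trans.

2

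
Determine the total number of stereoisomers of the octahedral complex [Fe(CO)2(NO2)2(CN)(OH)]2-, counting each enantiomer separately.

The six octahedral sites form three mutually perpendicular trans pairs.
Systematic placement gives 6 geometric isomers: CO cis, NO2 cis (3 arrangements, 2 chiral); CO cis, NO2 trans; CO trans, NO2 cis; CO trans, NO2 trans.
Of these, 2 lack any improper symmetry element and so occur as enantiomeric pairs, giving 6 + 2 = 8 stereoisomers in total.

8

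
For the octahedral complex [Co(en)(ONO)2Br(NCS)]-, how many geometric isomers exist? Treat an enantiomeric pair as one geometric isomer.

The six octahedral sites form three mutually perpendicular trans pairs.
Each en is bidentate and must span two cis positions.
The distinct arrangements are (4 in all): ONO cis (3 arrangements, 2 chiral); ONO trans.

4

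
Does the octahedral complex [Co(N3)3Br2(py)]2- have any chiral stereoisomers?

no

In an octahedral complex each vertex has one trans partner and four cis neighbours.
The distinct arrangements are (3 in all): N3 mer, Br trans; N3 fac, Br cis; N3 mer, Br cis.
Each arrangement has an internal mirror plane or centre of symmetry, so none is chiral.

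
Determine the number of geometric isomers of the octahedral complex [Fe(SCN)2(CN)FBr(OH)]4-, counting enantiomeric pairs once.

9

An octahedron has six vertices in three trans pairs; every non-trans pair is cis.
Systematic enumeration (placing each ligand type in turn and discarding arrangements equivalent by rotation or reflection) gives 9 geometric isomers.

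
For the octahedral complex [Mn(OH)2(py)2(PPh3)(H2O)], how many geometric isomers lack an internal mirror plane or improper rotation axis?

2

In an octahedral complex each vertex has one trans partner and four cis neighbours.
Working through the distinct placements yields 6 geometric isomers: OH cis, py trans; OH cis, py cis (3 arrangements, 2 chiral); OH trans, py trans; OH trans, py cis.
Of these, 2 lack any improper symmetry element and so occur as enantiomeric pairs, giving 6 + 2 = 8 stereoisomers in total.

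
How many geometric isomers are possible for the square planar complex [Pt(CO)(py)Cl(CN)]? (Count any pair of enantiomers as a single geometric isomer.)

The distinct arrangements are (3 in all): (CN/Cl trans, CO/py trans); (CN/py trans, CO/Cl trans); (CN/CO trans, Cl/py trans).

3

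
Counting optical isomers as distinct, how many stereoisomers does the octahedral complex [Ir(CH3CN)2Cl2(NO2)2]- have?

The six octahedral sites form three mutually perpendicular trans pairs.
There are 5 geometric isomers: CH3CN trans, Cl trans, NO2 trans; CH3CN trans, Cl cis, NO2 cis; CH3CN cis, Cl cis, NO2 trans; CH3CN cis, Cl cis, NO2 cis (chiral); CH3CN cis, Cl trans, NO2 cis.
One of these lacks any improper symmetry element and so occurs as an enantiomeric pair, giving 5 + 1 = 6 stereoisomers in total.

6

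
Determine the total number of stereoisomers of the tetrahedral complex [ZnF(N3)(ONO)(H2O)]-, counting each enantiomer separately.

In a tetrahedral complex all four positions are equivalent and every pair of ligands is adjacent — there is no cis/trans distinction.
Only one geometric arrangement is possible; it has no improper symmetry element, so it exists as a pair of enantiomers (2 stereoisomers).

2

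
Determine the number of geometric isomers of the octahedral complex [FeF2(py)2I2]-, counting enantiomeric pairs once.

In an octahedral complex each vertex has one trans partner and four cis neighbours.
There are 5 geometric isomers: F trans, py trans, I trans; F trans, py cis, I cis; F cis, py trans, I cis; F cis, py cis, I cis (chiral); F cis, py cis, I trans.

5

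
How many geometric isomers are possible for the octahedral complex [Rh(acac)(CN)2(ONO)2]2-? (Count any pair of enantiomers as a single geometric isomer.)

3

The six octahedral sites form three mutually perpendicular trans pairs.
Each acac is bidentate and must span two cis positions.
The distinct arrangements are (3 in all): CN trans, ONO cis; CN cis, ONO cis (chiral); CN cis, ONO trans.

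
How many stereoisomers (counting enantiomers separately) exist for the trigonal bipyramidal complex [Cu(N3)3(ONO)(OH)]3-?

4

In a trigonal bipyramid the two axial positions differ from the three equatorial ones.
The distinct arrangements are (4 in all): ONO equatorial, OH equatorial; ONO equatorial, OH axial; ONO axial, OH equatorial; ONO axial, OH axial.
Each arrangement has an internal mirror plane or centre of symmetry, so none is chiral.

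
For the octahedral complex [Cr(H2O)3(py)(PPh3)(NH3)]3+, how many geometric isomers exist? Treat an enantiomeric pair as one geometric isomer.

4

An octahedron has six vertices in three trans pairs; every non-trans pair is cis.
The distinct arrangements are (4 in all): H2O mer (3 arrangements); H2O fac (chiral).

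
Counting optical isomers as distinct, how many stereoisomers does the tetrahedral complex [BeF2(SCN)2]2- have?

Only one geometric arrangement is possible.

1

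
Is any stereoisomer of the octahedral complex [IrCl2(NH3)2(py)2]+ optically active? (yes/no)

yes

There are 5 geometric isomers: Cl trans, NH3 trans, py trans; Cl trans, NH3 cis, py cis; Cl cis, NH3 cis, py trans; Cl cis, NH3 cis, py cis (chiral); Cl cis, NH3 trans, py cis.
One of these lacks any improper symmetry element and so occurs as an enantiomeric pair, giving 5 + 1 = 6 stereoisomers in total.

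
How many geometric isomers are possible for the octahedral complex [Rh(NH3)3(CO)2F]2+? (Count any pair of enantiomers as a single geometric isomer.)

3

The six octahedral sites form three mutually perpendicular trans pairs.
Systematic placement gives 3 geometric isomers: NH3 mer, CO trans; NH3 mer, CO cis; NH3 fac, CO cis.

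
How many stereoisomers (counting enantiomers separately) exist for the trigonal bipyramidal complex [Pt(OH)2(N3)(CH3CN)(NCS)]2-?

A trigonal bipyramid has two axial and three equatorial sites, which are chemically inequivalent.
Systematic enumeration (placing each ligand type in turn and discarding arrangements equivalent by rotation or reflection) gives 7 geometric isomers.
Of these, 3 lack any improper symmetry element and so occur as enantiomeric pairs, giving 7 + 3 = 10 stereoisomers in total.

10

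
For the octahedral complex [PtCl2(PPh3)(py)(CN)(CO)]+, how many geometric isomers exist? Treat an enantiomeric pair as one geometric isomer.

9

An octahedron has six vertices in three trans pairs; every non-trans pair is cis.
Placing the ligands in turn and identifying arrangements related by rotation or reflection leaves 9 distinct geometric isomers.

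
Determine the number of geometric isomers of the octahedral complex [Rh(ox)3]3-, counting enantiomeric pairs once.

1

The six octahedral sites form three mutually perpendicular trans pairs.
Each ox is bidentate and must span two cis positions.
Only one geometric arrangement is possible; it has no improper symmetry element, so it exists as a pair of enantiomers (2 stereoisomers).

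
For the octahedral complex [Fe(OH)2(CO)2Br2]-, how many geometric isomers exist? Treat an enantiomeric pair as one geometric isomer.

There are 5 geometric isomers: OH trans, CO trans, Br trans; OH cis, CO cis, Br trans; OH trans, CO cis, Br cis; OH cis, CO cis, Br cis (chiral); OH cis, CO trans, Br cis.

5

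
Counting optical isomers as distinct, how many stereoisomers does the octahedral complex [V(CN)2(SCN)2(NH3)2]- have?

In an octahedral complex each vertex has one trans partner and four cis neighbours.
Working through the distinct placements yields 5 geometric isomers: CN trans, SCN trans, NH3 trans; CN trans, SCN cis, NH3 cis; CN cis, SCN trans, NH3 cis; CN cis, SCN cis, NH3 cis (chiral); CN cis, SCN cis, NH3 trans.
One of these lacks any improper symmetry element and so occurs as an enantiomeric pair, giving 5 + 1 = 6 stereoisomers in total.

6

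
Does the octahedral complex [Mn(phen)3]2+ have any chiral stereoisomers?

In an octahedral complex each vertex has one trans partner and four cis neighbours.
Each phen is bidentate and must span two cis positions.
Only one geometric arrangement is possible; it has no improper symmetry element, so it exists as a pair of enantiomers (2 stereoisomers).

yes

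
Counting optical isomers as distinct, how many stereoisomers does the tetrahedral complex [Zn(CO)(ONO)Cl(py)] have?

2

Only one geometric arrangement is possible; it has no improper symmetry element, so it exists as a pair of enantiomers (2 stereoisomers).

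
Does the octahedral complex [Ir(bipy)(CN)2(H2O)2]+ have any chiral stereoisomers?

Each bipy is bidentate and must span two cis positions.
There are 3 geometric isomers: CN trans, H2O cis; CN cis, H2O cis (chiral); CN cis, H2O trans.
One of these lacks any improper symmetry element and so occurs as an enantiomeric pair, giving 3 + 1 = 4 stereoisomers in total.

yes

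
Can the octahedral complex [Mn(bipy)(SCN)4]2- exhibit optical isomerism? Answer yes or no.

The six octahedral sites form three mutually perpendicular trans pairs.
Each bipy is bidentate and must span two cis positions.
Only one geometric arrangement is possible.

no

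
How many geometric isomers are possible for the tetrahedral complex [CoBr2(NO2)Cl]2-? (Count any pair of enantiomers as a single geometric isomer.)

In a tetrahedral complex all four positions are equivalent and every pair of ligands is adjacent — there is no cis/trans distinction.
Only one geometric arrangement is possible.

1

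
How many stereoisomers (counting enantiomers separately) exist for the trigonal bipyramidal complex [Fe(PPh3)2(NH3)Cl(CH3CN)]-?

10

In a trigonal bipyramid the two axial positions differ from the three equatorial ones.
Systematic enumeration (placing each ligand type in turn and discarding arrangements equivalent by rotation or reflection) gives 7 geometric isomers.
Of these, 3 lack any improper symmetry element and so occur as enantiomeric pairs, giving 7 + 3 = 10 stereoisomers in total.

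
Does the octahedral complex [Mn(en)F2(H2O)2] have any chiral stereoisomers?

yes

In an octahedral complex each vertex has one trans partner and four cis neighbours.
Each en is bidentate and must span two cis positions.
Working through the distinct placements yields 3 geometric isomers: F trans, H2O cis; F cis, H2O cis (chiral); F cis, H2O trans.
One of these lacks any improper symmetry element and so occurs as an enantiomeric pair, giving 3 + 1 = 4 stereoisomers in total.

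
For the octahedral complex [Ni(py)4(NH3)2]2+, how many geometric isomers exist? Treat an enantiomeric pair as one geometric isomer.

2

The six octahedral sites form three mutually perpendicular trans pairs.
Working through the distinct placements yields 2 geometric isomers: NH3 trans; NH3 cis.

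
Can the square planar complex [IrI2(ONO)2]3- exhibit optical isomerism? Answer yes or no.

A square has two trans pairs of vertices; adjacent vertices are cis.
There are 2 geometric isomers: I cis; I trans.
Each arrangement has an internal mirror plane or centre of symmetry, so none is chiral.

no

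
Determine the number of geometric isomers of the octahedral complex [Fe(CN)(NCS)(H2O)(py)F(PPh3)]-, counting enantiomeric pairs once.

The six octahedral sites form three mutually perpendicular trans pairs.
Systematic enumeration (placing each ligand type in turn and discarding arrangements equivalent by rotation or reflection) gives 15 geometric isomers.

15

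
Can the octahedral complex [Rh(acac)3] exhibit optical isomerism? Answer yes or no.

The six octahedral sites form three mutually perpendicular trans pairs.
Each acac is bidentate and must span two cis positions.
Only one geometric arrangement is possible; it has no improper symmetry element, so it exists as a pair of enantiomers (2 stereoisomers).

yes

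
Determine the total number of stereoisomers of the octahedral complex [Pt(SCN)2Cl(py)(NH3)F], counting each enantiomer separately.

15

An octahedron has six vertices in three trans pairs; every non-trans pair is cis.
Placing the ligands in turn and identifying arrangements related by rotation or reflection leaves 9 distinct geometric isomers.
Of these, 6 lack any improper symmetry element and so occur as enantiomeric pairs, giving 9 + 6 = 15 stereoisomers in total.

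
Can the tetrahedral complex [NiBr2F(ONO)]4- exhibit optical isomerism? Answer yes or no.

no

All four vertices of a tetrahedron are equivalent and mutually adjacent, so cis/trans isomerism cannot arise.
Only one geometric arrangement is possible.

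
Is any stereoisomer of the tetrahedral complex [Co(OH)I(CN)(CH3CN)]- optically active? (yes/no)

In a tetrahedral complex all four positions are equivalent and every pair of ligands is adjacent — there is no cis/trans distinction.
Only one geometric arrangement is possible; it has no improper symmetry element, so it exists as a pair of enantiomers (2 stereoisomers).

yes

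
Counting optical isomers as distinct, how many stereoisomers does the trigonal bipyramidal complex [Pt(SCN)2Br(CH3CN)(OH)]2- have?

10

A trigonal bipyramid has two axial and three equatorial sites, which are chemically inequivalent.
Systematic enumeration (placing each ligand type in turn and discarding arrangements equivalent by rotation or reflection) gives 7 geometric isomers.
Of these, 3 lack any improper symmetry element and so occur as enantiomeric pairs, giving 7 + 3 = 10 stereoisomers in total.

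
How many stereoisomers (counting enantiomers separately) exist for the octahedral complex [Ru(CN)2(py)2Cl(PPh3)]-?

Systematic placement gives 6 geometric isomers: CN trans, py trans; CN trans, py cis; CN cis, py trans; CN cis, py cis (3 arrangements, 2 chiral).
Of these, 2 lack any improper symmetry element and so occur as enantiomeric pairs, giving 6 + 2 = 8 stereoisomers in total.

8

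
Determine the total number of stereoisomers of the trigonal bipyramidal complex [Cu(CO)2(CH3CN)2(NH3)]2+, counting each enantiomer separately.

In a trigonal bipyramid the two axial positions differ from the three equatorial ones.
Systematic enumeration (placing each ligand type in turn and discarding arrangements equivalent by rotation or reflection) gives 5 geometric isomers.
One of these lacks any improper symmetry element and so occurs as an enantiomeric pair, giving 5 + 1 = 6 stereoisomers in total.

6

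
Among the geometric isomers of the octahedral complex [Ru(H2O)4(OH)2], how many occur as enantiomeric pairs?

Systematic placement gives 2 geometric isomers: OH trans; OH cis.
Each arrangement has an internal mirror plane or centre of symmetry, so none is chiral.

0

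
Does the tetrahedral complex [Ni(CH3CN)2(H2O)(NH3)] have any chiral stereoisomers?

In a tetrahedral complex all four positions are equivalent and every pair of ligands is adjacent — there is no cis/trans distinction.
Only one geometric arrangement is possible.

no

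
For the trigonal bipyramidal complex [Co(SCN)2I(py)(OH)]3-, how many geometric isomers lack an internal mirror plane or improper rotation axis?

A trigonal bipyramid has two axial and three equatorial sites, which are chemically inequivalent.
Exhaustive case analysis gives 7 geometric isomers.
Of these, 3 lack any improper symmetry element and so occur as enantiomeric pairs, giving 7 + 3 = 10 stereoisomers in total.

3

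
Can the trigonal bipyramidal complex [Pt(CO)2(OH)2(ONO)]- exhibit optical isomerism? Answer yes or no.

yes

In a trigonal bipyramid the two axial positions differ from the three equatorial ones.
Placing the ligands in turn and identifying arrangements related by rotation or reflection leaves 5 distinct geometric isomers.
One of these lacks any improper symmetry element and so occurs as an enantiomeric pair, giving 5 + 1 = 6 stereoisomers in total.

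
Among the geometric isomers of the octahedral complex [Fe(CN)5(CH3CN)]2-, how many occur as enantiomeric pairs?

Only one geometric arrangement is possible.

0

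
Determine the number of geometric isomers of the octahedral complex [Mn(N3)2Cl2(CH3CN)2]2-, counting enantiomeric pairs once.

5

The six octahedral sites form three mutually perpendicular trans pairs.
The distinct arrangements are (5 in all): N3 trans, Cl trans, CH3CN trans; N3 cis, Cl cis, CH3CN trans; N3 trans, Cl cis, CH3CN cis; N3 cis, Cl cis, CH3CN cis (chiral); N3 cis, Cl trans, CH3CN cis.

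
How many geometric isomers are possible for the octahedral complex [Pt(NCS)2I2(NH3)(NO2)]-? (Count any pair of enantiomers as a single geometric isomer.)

6

An octahedron has six vertices in three trans pairs; every non-trans pair is cis.
There are 6 geometric isomers: NCS trans, I trans; NCS cis, I trans; NCS cis, I cis (3 arrangements, 2 chiral); NCS trans, I cis.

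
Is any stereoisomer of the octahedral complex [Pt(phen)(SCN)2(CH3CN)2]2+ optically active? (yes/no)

The six octahedral sites form three mutually perpendicular trans pairs.
Each phen is bidentate and must span two cis positions.
Systematic placement gives 3 geometric isomers: SCN cis, CH3CN trans; SCN cis, CH3CN cis (chiral); SCN trans, CH3CN cis.
One of these lacks any improper symmetry element and so occurs as an enantiomeric pair, giving 3 + 1 = 4 stereoisomers in total.

yes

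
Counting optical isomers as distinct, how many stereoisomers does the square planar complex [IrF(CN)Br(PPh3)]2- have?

3

In a square planar complex each vertex has one trans partner and two cis neighbours.
Working through the distinct placements yields 3 geometric isomers: (Br/F trans, CN/PPh3 trans); (Br/PPh3 trans, CN/F trans); (Br/CN trans, F/PPh3 trans).
Each arrangement has an internal mirror plane or centre of symmetry, so none is chiral.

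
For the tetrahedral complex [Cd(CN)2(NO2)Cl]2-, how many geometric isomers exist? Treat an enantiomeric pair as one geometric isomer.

All four vertices of a tetrahedron are equivalent and mutually adjacent, so cis/trans isomerism cannot arise.
Only one geometric arrangement is possible.

1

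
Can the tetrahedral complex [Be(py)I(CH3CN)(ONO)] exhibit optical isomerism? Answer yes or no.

Only one geometric arrangement is possible; it has no improper symmetry element, so it exists as a pair of enantiomers (2 stereoisomers).

yes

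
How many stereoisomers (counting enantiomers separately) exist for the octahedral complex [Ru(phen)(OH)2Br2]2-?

4

An octahedron has six vertices in three trans pairs; every non-trans pair is cis.
Each phen is bidentate and must span two cis positions.
There are 3 geometric isomers: OH cis, Br trans; OH cis, Br cis (chiral); OH trans, Br cis.
One of these lacks any improper symmetry element and so occurs as an enantiomeric pair, giving 3 + 1 = 4 stereoisomers in total.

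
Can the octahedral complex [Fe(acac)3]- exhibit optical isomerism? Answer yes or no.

In an octahedral complex each vertex has one trans partner and four cis neighbours.
Each acac is bidentate and must span two cis positions.
Only one geometric arrangement is possible; it has no improper symmetry element, so it exists as a pair of enantiomers (2 stereoisomers).

yes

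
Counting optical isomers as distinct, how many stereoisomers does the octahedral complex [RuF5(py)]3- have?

1

In an octahedral complex each vertex has one trans partner and four cis neighbours.
Only one geometric arrangement is possible.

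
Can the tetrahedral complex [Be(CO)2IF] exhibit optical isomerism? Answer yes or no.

no

In a tetrahedral complex all four positions are equivalent and every pair of ligands is adjacent — there is no cis/trans distinction.
Only one geometric arrangement is possible.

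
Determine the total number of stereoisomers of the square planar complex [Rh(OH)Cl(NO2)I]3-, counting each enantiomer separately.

3

In a square planar complex each vertex has one trans partner and two cis neighbours.
There are 3 geometric isomers: (Cl/NO2 trans, I/OH trans); (Cl/OH trans, I/NO2 trans); (Cl/I trans, NO2/OH trans).
Each arrangement has an internal mirror plane or centre of symmetry, so none is chiral.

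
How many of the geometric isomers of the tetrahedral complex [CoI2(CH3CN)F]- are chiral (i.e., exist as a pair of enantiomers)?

0

Only one geometric arrangement is possible.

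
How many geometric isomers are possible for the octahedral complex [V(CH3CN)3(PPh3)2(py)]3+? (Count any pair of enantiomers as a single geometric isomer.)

In an octahedral complex each vertex has one trans partner and four cis neighbours.
Working through the distinct placements yields 3 geometric isomers: CH3CN mer, PPh3 cis; CH3CN mer, PPh3 trans; CH3CN fac, PPh3 cis.

3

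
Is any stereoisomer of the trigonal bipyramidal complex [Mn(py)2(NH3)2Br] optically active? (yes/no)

A trigonal bipyramid has two axial and three equatorial sites, which are chemically inequivalent.
Systematic enumeration (placing each ligand type in turn and discarding arrangements equivalent by rotation or reflection) gives 5 geometric isomers.
One of these lacks any improper symmetry element and so occurs as an enantiomeric pair, giving 5 + 1 = 6 stereoisomers in total.

yes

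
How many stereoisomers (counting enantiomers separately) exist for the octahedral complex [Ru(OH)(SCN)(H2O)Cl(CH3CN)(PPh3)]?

An octahedron has six vertices in three trans pairs; every non-trans pair is cis.
Placing the ligands in turn and identifying arrangements related by rotation or reflection leaves 15 distinct geometric isomers.
Of these, 15 lack any improper symmetry element and so occur as enantiomeric pairs, giving 15 + 15 = 30 stereoisomers in total.

30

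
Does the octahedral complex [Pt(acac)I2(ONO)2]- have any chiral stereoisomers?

Each acac is bidentate and must span two cis positions.
Working through the distinct placements yields 3 geometric isomers: I trans, ONO cis; I cis, ONO cis (chiral); I cis, ONO trans.
One of these lacks any improper symmetry element and so occurs as an enantiomeric pair, giving 3 + 1 = 4 stereoisomers in total.

yes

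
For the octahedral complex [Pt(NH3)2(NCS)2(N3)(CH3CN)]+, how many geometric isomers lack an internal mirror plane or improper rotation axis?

In an octahedral complex each vertex has one trans partner and four cis neighbours.
Working through the distinct placements yields 6 geometric isomers: NH3 trans, NCS trans; NH3 cis, NCS cis (3 arrangements, 2 chiral); NH3 trans, NCS cis; NH3 cis, NCS trans.
Of these, 2 lack any improper symmetry element and so occur as enantiomeric pairs, giving 6 + 2 = 8 stereoisomers in total.

2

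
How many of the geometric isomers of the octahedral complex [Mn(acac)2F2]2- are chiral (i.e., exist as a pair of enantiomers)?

1

An octahedron has six vertices in three trans pairs; every non-trans pair is cis.
Each acac is bidentate and must span two cis positions.
Working through the distinct placements yields 2 geometric isomers: F trans; F cis (chiral).
One of these lacks any improper symmetry element and so occurs as an enantiomeric pair, giving 2 + 1 = 3 stereoisomers in total.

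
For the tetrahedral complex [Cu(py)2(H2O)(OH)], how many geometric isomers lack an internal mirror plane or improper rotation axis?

In a tetrahedral complex all four positions are equivalent and every pair of ligands is adjacent — there is no cis/trans distinction.
Only one geometric arrangement is possible.

0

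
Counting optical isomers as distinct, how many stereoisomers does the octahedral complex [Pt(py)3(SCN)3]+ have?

2

There are 2 geometric isomers: py mer; py fac.
Each arrangement has an internal mirror plane or centre of symmetry, so none is chiral.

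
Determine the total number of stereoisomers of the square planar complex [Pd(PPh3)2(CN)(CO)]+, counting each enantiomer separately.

2

Working through the distinct placements yields 2 geometric isomers: PPh3 cis; PPh3 trans.
Each arrangement has an internal mirror plane or centre of symmetry, so none is chiral.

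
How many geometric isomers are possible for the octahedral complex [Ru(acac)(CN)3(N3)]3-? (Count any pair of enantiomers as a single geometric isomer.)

An octahedron has six vertices in three trans pairs; every non-trans pair is cis.
Each acac is bidentate and must span two cis positions.
There are 2 geometric isomers: CN mer; CN fac.

2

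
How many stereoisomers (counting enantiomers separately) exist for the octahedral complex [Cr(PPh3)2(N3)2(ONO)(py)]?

8

Systematic placement gives 6 geometric isomers: PPh3 cis, N3 trans; PPh3 trans, N3 trans; PPh3 cis, N3 cis (3 arrangements, 2 chiral); PPh3 trans, N3 cis.
Of these, 2 lack any improper symmetry element and so occur as enantiomeric pairs, giving 6 + 2 = 8 stereoisomers in total.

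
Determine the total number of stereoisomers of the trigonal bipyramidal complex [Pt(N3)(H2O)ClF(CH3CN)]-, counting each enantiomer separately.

Placing the ligands in turn and identifying arrangements related by rotation or reflection leaves 10 distinct geometric isomers.
Of these, 10 lack any improper symmetry element and so occur as enantiomeric pairs, giving 10 + 10 = 20 stereoisomers in total.

20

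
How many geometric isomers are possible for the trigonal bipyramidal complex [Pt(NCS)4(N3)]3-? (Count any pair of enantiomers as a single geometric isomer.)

2

A trigonal bipyramid has two axial and three equatorial sites, which are chemically inequivalent.
There are 2 geometric isomers: N3 axial; N3 equatorial.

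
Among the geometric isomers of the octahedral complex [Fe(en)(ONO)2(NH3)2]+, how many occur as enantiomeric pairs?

An octahedron has six vertices in three trans pairs; every non-trans pair is cis.
Each en is bidentate and must span two cis positions.
There are 3 geometric isomers: ONO cis, NH3 trans; ONO cis, NH3 cis (chiral); ONO trans, NH3 cis.
One of these lacks any improper symmetry element and so occurs as an enantiomeric pair, giving 3 + 1 = 4 stereoisomers in total.

1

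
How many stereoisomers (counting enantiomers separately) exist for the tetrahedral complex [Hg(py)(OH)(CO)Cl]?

In a tetrahedral complex all four positions are equivalent and every pair of ligands is adjacent — there is no cis/trans distinction.
Only one geometric arrangement is possible; it has no improper symmetry element, so it exists as a pair of enantiomers (2 stereoisomers).

2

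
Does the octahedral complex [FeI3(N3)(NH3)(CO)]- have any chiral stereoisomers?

The six octahedral sites form three mutually perpendicular trans pairs.
The distinct arrangements are (4 in all): I mer (3 arrangements); I fac (chiral).
One of these lacks any improper symmetry element and so occurs as an enantiomeric pair, giving 4 + 1 = 5 stereoisomers in total.

yes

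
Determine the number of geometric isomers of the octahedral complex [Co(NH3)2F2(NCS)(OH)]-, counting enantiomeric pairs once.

6

In an octahedral complex each vertex has one trans partner and four cis neighbours.
The distinct arrangements are (6 in all): NH3 cis, F trans; NH3 trans, F trans; NH3 cis, F cis (3 arrangements, 2 chiral); NH3 trans, F cis.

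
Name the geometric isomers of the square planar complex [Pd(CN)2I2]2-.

There are 2 geometric isomers: CN cis; CN trans.

cis and trans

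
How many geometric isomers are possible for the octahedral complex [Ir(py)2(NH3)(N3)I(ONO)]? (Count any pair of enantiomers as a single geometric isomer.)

The six octahedral sites form three mutually perpendicular trans pairs.
Exhaustive case analysis gives 9 geometric isomers.

9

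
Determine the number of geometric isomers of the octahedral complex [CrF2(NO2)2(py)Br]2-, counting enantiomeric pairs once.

In an octahedral complex each vertex has one trans partner and four cis neighbours.
The distinct arrangements are (6 in all): F cis, NO2 cis (3 arrangements, 2 chiral); F cis, NO2 trans; F trans, NO2 cis; F trans, NO2 trans.

6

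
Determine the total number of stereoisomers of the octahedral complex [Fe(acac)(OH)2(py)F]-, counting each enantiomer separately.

The six octahedral sites form three mutually perpendicular trans pairs.
Each acac is bidentate and must span two cis positions.
Systematic placement gives 4 geometric isomers: OH cis (3 arrangements, 2 chiral); OH trans.
Of these, 2 lack any improper symmetry element and so occur as enantiomeric pairs, giving 4 + 2 = 6 stereoisomers in total.

6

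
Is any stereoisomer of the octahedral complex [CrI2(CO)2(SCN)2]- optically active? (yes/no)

yes

The six octahedral sites form three mutually perpendicular trans pairs.
The distinct arrangements are (5 in all): I trans, CO trans, SCN trans; I cis, CO trans, SCN cis; I cis, CO cis, SCN trans; I cis, CO cis, SCN cis (chiral); I trans, CO cis, SCN cis.
One of these lacks any improper symmetry element and so occurs as an enantiomeric pair, giving 5 + 1 = 6 stereoisomers in total.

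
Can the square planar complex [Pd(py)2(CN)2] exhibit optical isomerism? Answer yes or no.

no

Systematic placement gives 2 geometric isomers: py cis; py trans.
Each arrangement has an internal mirror plane or centre of symmetry, so none is chiral.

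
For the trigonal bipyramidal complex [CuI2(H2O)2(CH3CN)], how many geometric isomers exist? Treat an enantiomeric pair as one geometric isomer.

5

In a trigonal bipyramid the two axial positions differ from the three equatorial ones.
Placing the ligands in turn and identifying arrangements related by rotation or reflection leaves 5 distinct geometric isomers.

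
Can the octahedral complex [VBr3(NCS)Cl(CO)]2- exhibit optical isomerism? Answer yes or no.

In an octahedral complex each vertex has one trans partner and four cis neighbours.
Systematic placement gives 4 geometric isomers: Br mer (3 arrangements); Br fac (chiral).
One of these lacks any improper symmetry element and so occurs as an enantiomeric pair, giving 4 + 1 = 5 stereoisomers in total.

yes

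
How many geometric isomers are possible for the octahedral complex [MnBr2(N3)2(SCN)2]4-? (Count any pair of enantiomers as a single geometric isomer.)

Systematic placement gives 5 geometric isomers: Br trans, N3 trans, SCN trans; Br trans, N3 cis, SCN cis; Br cis, N3 cis, SCN trans; Br cis, N3 cis, SCN cis (chiral); Br cis, N3 trans, SCN cis.

5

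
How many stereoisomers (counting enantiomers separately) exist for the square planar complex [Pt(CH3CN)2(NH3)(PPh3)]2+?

2

A square has two trans pairs of vertices; adjacent vertices are cis.
There are 2 geometric isomers: CH3CN cis; CH3CN trans.
Each arrangement has an internal mirror plane or centre of symmetry, so none is chiral.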